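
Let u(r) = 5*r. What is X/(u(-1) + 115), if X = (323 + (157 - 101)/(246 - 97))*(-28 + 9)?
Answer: -915477/16390 ≈ -55.856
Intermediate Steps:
X = -915477/149 (X = (323 + 56/149)*(-19) = (48183/149)*(-19) = -915477/149 ≈ -6144.1)
X/(u(-1) + 115) = -915477/(149*(5*(-1) + 115)) = -915477/(149*(-5 + 115)) = -915477/149/110 = -915477/149*1/110 = -915477/16390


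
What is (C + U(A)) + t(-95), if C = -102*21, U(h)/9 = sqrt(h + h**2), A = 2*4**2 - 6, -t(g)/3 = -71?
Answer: -1929 + 27*sqrt(78) ≈ -1690.5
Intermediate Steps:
t(g) = 213 (t(g) = -3*(-71) = 213)
A = 26 (A = 2*16 - 6 = 32 - 6 = 26)
U(h) = 9*sqrt(h + h**2)
C = -2142
(C + U(A)) + t(-95) = (-2142 + 9*sqrt(26*(1 + 26))) + 213 = (-2142 + 9*sqrt(26*27)) + 213 = (-2142 + 9*sqrt(702)) + 213 = (-2142 + 9*(3*sqrt(78))) + 213 = (-2142 + 27*sqrt(78)) + 213 = -1929 + 27*sqrt(78)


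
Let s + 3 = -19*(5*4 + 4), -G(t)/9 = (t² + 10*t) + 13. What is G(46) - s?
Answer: -22842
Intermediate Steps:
G(t) = -117 - 90*t - 9*t² (G(t) = -9*((t² + 10*t) + 13) = -9*(13 + t² + 10*t) = -117 - 90*t - 9*t²)
s = -459 (s = -3 - 19*(5*4 + 4) = -3 - 19*(20 + 4) = -3 - 19*24 = -3 - 456 = -459)
G(46) - s = (-117 - 90*46 - 9*46²) - 1*(-459) = (-117 - 4140 - 9*2116) + 459 = (-117 - 4140 - 19044) + 459 = -23301 + 459 = -22842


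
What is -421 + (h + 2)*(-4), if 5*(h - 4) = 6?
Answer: -2249/5 ≈ -449.80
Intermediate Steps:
h = 26/5 (h = 4 + (⅕)*6 = 4 + 6/5 = 26/5 ≈ 5.2000)
-421 + (h + 2)*(-4) = -421 + (26/5 + 2)*(-4) = -421 + (36/5)*(-4) = -421 - 144/5 = -2249/5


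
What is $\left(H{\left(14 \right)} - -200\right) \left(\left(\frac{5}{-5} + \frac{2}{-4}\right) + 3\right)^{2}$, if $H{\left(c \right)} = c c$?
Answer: $891$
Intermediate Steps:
$H{\left(c \right)} = c^{2}$
$\left(H{\left(14 \right)} - -200\right) \left(\left(\frac{5}{-5} + \frac{2}{-4}\right) + 3\right)^{2} = \left(14^{2} - -200\right) \left(\left(\frac{5}{-5} + \frac{2}{-4}\right) + 3\right)^{2} = \left(196 + 200\right) \left(\left(5 \left(- \frac{1}{5}\right) + 2 \left(- \frac{1}{4}\right)\right) + 3\right)^{2} = 396 \left(\left(-1 - \frac{1}{2}\right) + 3\right)^{2} = 396 \left(- \frac{3}{2} + 3\right)^{2} = 396 \left(\frac{3}{2}\right)^{2} = 396 \cdot \frac{9}{4} = 891$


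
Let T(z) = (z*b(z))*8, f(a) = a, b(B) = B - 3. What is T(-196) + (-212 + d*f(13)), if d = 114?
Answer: 313302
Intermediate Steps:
b(B) = -3 + B
T(z) = 8*z*(-3 + z) (T(z) = (z*(-3 + z))*8 = 8*z*(-3 + z))
T(-196) + (-212 + d*f(13)) = 8*(-196)*(-3 - 196) + (-212 + 114*13) = 8*(-196)*(-199) + (-212 + 1482) = 312032 + 1270 = 313302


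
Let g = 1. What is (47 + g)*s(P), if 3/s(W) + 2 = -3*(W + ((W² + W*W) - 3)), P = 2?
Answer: -144/23 ≈ -6.2609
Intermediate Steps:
s(W) = 3/(7 - 6*W² - 3*W) (s(W) = 3/(-2 - 3*(W + ((W² + W*W) - 3))) = 3/(-2 - 3*(W + ((W² + W²) - 3))) = 3/(-2 - 3*(W + (2*W² - 3))) = 3/(-2 - 3*(W + (-3 + 2*W²))) = 3/(-2 - 3*(-3 + W + 2*W²)) = 3/(-2 + (9 - 6*W² - 3*W)) = 3/(7 - 6*W² - 3*W))
(47 + g)*s(P) = (47 + 1)*(-3/(-7 + 3*2 + 6*2²)) = 48*(-3/(-7 + 6 + 6*4)) = 48*(-3/(-7 + 6 + 24)) = 48*(-3/23) = -144/23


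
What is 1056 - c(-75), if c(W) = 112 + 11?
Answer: 933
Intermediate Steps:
c(W) = 123
1056 - c(-75) = 1056 - 1*123 = 1056 - 123 = 933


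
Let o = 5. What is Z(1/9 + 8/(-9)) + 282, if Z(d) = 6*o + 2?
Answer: 314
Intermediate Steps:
Z(d) = 32 (Z(d) = 6*5 + 2 = 30 + 2 = 32)
Z(1/9 + 8/(-9)) + 282 = 32 + 282 = 314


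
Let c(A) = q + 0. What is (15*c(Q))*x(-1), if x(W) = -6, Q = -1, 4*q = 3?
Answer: -135/2 ≈ -67.500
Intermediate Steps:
q = ¾ (q = (¼)*3 = ¾ ≈ 0.75000)
c(A) = ¾ (c(A) = ¾ + 0 = ¾)
(15*c(Q))*x(-1) = (15*(¾))*(-6) = (45/4)*(-6) = -135/2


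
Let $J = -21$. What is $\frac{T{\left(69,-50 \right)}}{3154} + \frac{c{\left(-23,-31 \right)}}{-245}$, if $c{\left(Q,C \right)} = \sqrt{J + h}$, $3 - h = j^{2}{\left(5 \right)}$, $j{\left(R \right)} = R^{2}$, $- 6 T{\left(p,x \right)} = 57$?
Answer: $- \frac{1}{332} - \frac{i \sqrt{643}}{245} \approx -0.003012 - 0.1035 i$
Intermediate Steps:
$T{\left(p,x \right)} = - \frac{19}{2}$ ($T{\left(p,x \right)} = \left(- \frac{1}{6}\right) 57 = - \frac{19}{2}$)
$h = -622$ ($h = 3 - \left(5^{2}\right)^{2} = 3 - 25^{2} = 3 - 625 = -622$)
$c{\left(Q,C \right)} = i \sqrt{643}$ ($c{\left(Q,C \right)} = \sqrt{-21 - 622} = \sqrt{-643} = i \sqrt{643}$)
$\frac{T{\left(69,-50 \right)}}{3154} + \frac{c{\left(-23,-31 \right)}}{-245} = - \frac{19}{2 \cdot 3154} + \frac{i \sqrt{643}}{-245} = \left(- \frac{19}{2}\right) \frac{1}{3154} + i \sqrt{643} \left(- \frac{1}{245}\right) = - \frac{1}{332} - \frac{i \sqrt{643}}{245}$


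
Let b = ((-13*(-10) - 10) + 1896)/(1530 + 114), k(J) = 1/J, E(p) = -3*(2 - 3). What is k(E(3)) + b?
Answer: 641/411 ≈ 1.5596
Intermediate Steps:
E(p) = 3 (E(p) = -3*(-1) = 3)
b = 168/137 (b = ((130 - 10) + 1896)/1644 = (120 + 1896)*(1/1644) = 2016*(1/1644) = 168/137 ≈ 1.2263)
k(E(3)) + b = 1/3 + 168/137 = ⅓ + 168/137 = 641/411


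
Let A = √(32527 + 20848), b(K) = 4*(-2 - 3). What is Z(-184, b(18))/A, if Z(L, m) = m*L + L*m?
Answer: 1472*√2135/2135 ≈ 31.857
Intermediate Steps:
b(K) = -20 (b(K) = 4*(-5) = -20)
A = 5*√2135 (A = √53375 = 5*√2135 ≈ 231.03)
Z(L, m) = 2*L*m (Z(L, m) = L*m + L*m = 2*L*m)
Z(-184, b(18))/A = (2*(-184)*(-20))/((5*√2135)) = 7360*(√2135/10675) = 1472*√2135/2135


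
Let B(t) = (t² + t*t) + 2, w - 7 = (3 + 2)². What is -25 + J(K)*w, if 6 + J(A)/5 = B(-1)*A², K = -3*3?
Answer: 50855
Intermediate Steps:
w = 32 (w = 7 + (3 + 2)² = 7 + 5² = 7 + 25 = 32)
B(t) = 2 + 2*t² (B(t) = (t² + t²) + 2 = 2*t² + 2 = 2 + 2*t²)
K = -9
J(A) = -30 + 20*A² (J(A) = -30 + 5*((2 + 2*(-1)²)*A²) = -30 + 5*((2 + 2*1)*A²) = -30 + 5*((2 + 2)*A²) = -30 + 5*(4*A²) = -30 + 20*A²)
-25 + J(K)*w = -25 + (-30 + 20*(-9)²)*32 = -25 + (-30 + 20*81)*32 = -25 + (-30 + 1620)*32 = -25 + 1590*32 = -25 + 50880 = 50855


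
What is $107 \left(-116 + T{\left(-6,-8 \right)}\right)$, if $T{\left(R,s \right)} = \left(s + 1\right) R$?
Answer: $-7918$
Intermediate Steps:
$T{\left(R,s \right)} = R \left(1 + s\right)$ ($T{\left(R,s \right)} = \left(1 + s\right) R = R \left(1 + s\right)$)
$107 \left(-116 + T{\left(-6,-8 \right)}\right) = 107 \left(-116 - 6 \left(1 - 8\right)\right) = 107 \left(-116 - -42\right) = 107 \left(-116 + 42\right) = 107 \left(-74\right) = -7918$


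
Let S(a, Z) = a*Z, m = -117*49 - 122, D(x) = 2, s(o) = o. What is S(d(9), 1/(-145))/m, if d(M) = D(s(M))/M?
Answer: 2/7640775 ≈ 2.6175e-7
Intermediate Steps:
m = -5855 (m = -5733 - 122 = -5855)
d(M) = 2/M
S(a, Z) = Z*a
S(d(9), 1/(-145))/m = ((2/9)/(-145))/(-5855) = -2/(145*9)*(-1/5855) = -1/145*2/9*(-1/5855) = -2/1305*(-1/5855) = 2/7640775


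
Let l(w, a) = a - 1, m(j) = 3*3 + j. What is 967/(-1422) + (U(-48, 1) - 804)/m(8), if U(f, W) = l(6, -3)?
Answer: -1165415/24174 ≈ -48.209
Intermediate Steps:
m(j) = 9 + j
l(w, a) = -1 + a
U(f, W) = -4 (U(f, W) = -1 - 3 = -4)
967/(-1422) + (U(-48, 1) - 804)/m(8) = 967/(-1422) + (-4 - 804)/(9 + 8) = 967*(-1/1422) - 808/17 = -967/1422 - 808*1/17 = -967/1422 - 808/17 = -1165415/24174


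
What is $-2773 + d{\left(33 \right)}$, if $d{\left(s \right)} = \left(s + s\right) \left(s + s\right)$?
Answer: $1583$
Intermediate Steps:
$d{\left(s \right)} = 4 s^{2}$ ($d{\left(s \right)} = 2 s 2 s = 4 s^{2}$)
$-2773 + d{\left(33 \right)} = -2773 + 4 \cdot 33^{2} = -2773 + 4 \cdot 1089 = -2773 + 4356 = 1583$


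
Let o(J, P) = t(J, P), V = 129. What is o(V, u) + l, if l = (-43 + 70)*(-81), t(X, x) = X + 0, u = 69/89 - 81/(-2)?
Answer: -2058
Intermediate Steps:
u = 7347/178 (u = 69*(1/89) - 81*(-1/2) = 69/89 + 81/2 = 7347/178 ≈ 41.275)
t(X, x) = X
o(J, P) = J
l = -2187 (l = 27*(-81) = -2187)
o(V, u) + l = 129 - 2187 = -2058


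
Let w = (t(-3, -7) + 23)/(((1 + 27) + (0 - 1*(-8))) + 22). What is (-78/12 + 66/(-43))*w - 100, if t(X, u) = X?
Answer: -128155/1247 ≈ -102.77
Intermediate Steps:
w = 10/29 (w = (-3 + 23)/(((1 + 27) + (0 - 1*(-8))) + 22) = 20/((28 + (0 + 8)) + 22) = 20/((28 + 8) + 22) = 20/(36 + 22) = 20/58 = 20*(1/58) = 10/29 ≈ 0.34483)
(-78/12 + 66/(-43))*w - 100 = (-78/12 + 66/(-43))*(10/29) - 100 = (-78*1/12 + 66*(-1/43))*(10/29) - 100 = (-13/2 - 66/43)*(10/29) - 100 = -691/86*10/29 - 100 = -3455/1247 - 100 = -128155/1247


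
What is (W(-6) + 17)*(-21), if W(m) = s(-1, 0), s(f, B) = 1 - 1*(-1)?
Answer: -399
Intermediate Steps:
s(f, B) = 2 (s(f, B) = 1 + 1 = 2)
W(m) = 2
(W(-6) + 17)*(-21) = (2 + 17)*(-21) = 19*(-21) = -399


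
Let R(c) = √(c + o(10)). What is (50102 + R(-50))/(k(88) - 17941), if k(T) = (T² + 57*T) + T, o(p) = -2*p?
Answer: -50102/5093 - I*√70/5093 ≈ -9.8374 - 0.0016428*I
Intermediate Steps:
R(c) = √(-20 + c) (R(c) = √(c - 2*10) = √(c - 20) = √(-20 + c))
k(T) = T² + 58*T
(50102 + R(-50))/(k(88) - 17941) = (50102 + √(-20 - 50))/(88*(58 + 88) - 17941) = (50102 + √(-70))/(88*146 - 17941) = (50102 + I*√70)/(12848 - 17941) = (50102 + I*√70)/(-5093) = (50102 + I*√70)*(-1/5093) = -50102/5093 - I*√70/5093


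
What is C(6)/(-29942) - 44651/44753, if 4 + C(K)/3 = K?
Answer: -668604380/669997163 ≈ -0.99792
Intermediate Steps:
C(K) = -12 + 3*K
C(6)/(-29942) - 44651/44753 = (-12 + 3*6)/(-29942) - 44651/44753 = (-12 + 18)*(-1/29942) - 44651*1/44753 = 6*(-1/29942) - 44651/44753 = -3/14971 - 44651/44753 = -668604380/669997163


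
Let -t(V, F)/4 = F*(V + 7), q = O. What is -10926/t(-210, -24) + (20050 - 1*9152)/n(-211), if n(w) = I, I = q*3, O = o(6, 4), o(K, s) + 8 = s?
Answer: -8843713/9744 ≈ -907.61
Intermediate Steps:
o(K, s) = -8 + s
O = -4 (O = -8 + 4 = -4)
q = -4
I = -12 (I = -4*3 = -12)
t(V, F) = -4*F*(7 + V) (t(V, F) = -4*F*(V + 7) = -4*F*(7 + V))
n(w) = -12
-10926/t(-210, -24) + (20050 - 1*9152)/n(-211) = -10926*1/(96*(7 - 210)) + (20050 - 1*9152)/(-12) = -10926/((-4*(-24)*(-203))) + (20050 - 9152)*(-1/12) = -10926/(-19488) + 10898*(-1/12) = -10926*(-1/19488) - 5449/6 = 1821/3248 - 5449/6 = -8843713/9744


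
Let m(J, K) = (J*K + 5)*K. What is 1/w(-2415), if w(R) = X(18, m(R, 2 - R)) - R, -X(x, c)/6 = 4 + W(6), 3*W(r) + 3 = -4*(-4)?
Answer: 1/2365 ≈ 0.00042283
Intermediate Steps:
W(r) = 13/3 (W(r) = -1 + (-4*(-4))/3 = -1 + (⅓)*16 = -1 + 16/3 = 13/3)
m(J, K) = K*(5 + J*K) (m(J, K) = (5 + J*K)*K = K*(5 + J*K))
X(x, c) = -50 (X(x, c) = -6*(4 + 13/3) = -6*25/3 = -50)
w(R) = -50 - R
1/w(-2415) = 1/(-50 - 1*(-2415)) = 1/(-50 + 2415) = 1/2365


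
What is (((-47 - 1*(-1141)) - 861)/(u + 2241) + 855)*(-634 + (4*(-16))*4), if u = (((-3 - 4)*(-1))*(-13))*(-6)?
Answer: -2120975020/2787 ≈ -7.6102e+5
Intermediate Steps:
u = 546 (u = (-7*(-1)*(-13))*(-6) = (7*(-13))*(-6) = -91*(-6) = 546)
(((-47 - 1*(-1141)) - 861)/(u + 2241) + 855)*(-634 + (4*(-16))*4) = (((-47 - 1*(-1141)) - 861)/(546 + 2241) + 855)*(-634 + (4*(-16))*4) = (((-47 + 1141) - 861)/2787 + 855)*(-634 - 64*4) = ((1094 - 861)*(1/2787) + 855)*(-634 - 256) = (233*(1/2787) + 855)*(-890) = (233/2787 + 855)*(-890) = (2383118/2787)*(-890) = -2120975020/2787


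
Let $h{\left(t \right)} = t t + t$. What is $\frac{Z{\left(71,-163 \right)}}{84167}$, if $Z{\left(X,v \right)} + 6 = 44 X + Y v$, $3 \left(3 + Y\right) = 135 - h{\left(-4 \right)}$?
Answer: $- \frac{3076}{84167} \approx -0.036546$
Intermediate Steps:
$h{\left(t \right)} = t + t^{2}$ ($h{\left(t \right)} = t^{2} + t = t + t^{2}$)
$Y = 38$ ($Y = -3 + \frac{135 - - 4 \left(1 - 4\right)}{3} = -3 + \frac{135 - \left(-4\right) \left(-3\right)}{3} = -3 + \frac{135 - 12}{3} = -3 + \frac{1}{3} \cdot 123 = -3 + 41 = 38$)
$Z{\left(X,v \right)} = -6 + 38 v + 44 X$ ($Z{\left(X,v \right)} = -6 + \left(44 X + 38 v\right) = -6 + \left(38 v + 44 X\right) = -6 + 38 v + 44 X$)
$\frac{Z{\left(71,-163 \right)}}{84167} = \frac{-6 + 38 \left(-163\right) + 44 \cdot 71}{84167} = \left(-6 - 6194 + 3124\right) \frac{1}{84167} = \left(-3076\right) \frac{1}{84167} = - \frac{3076}{84167}$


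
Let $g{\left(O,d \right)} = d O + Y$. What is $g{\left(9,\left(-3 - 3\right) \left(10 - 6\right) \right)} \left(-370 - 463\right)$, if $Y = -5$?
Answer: $184093$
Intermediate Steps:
$g{\left(O,d \right)} = -5 + O d$ ($g{\left(O,d \right)} = d O - 5 = O d - 5 = -5 + O d$)
$g{\left(9,\left(-3 - 3\right) \left(10 - 6\right) \right)} \left(-370 - 463\right) = \left(-5 + 9 \left(-3 - 3\right) \left(10 - 6\right)\right) \left(-370 - 463\right) = \left(-5 + 9 \left(\left(-6\right) 4\right)\right) \left(-833\right) = \left(-5 + 9 \left(-24\right)\right) \left(-833\right) = \left(-5 - 216\right) \left(-833\right) = \left(-221\right) \left(-833\right) = 184093$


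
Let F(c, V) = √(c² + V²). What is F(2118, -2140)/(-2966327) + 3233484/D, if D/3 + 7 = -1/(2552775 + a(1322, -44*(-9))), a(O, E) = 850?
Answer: -688092131625/4468844 - 2*√2266381/2966327 ≈ -1.5398e+5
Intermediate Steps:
F(c, V) = √(V² + c²)
D = -53626128/2553625 (D = -21 + 3*(-1/(2552775 + 850)) = -21 + 3*(-1/2553625) = -21 - 3/2553625 = -53626128/2553625 ≈ -21.000)
F(2118, -2140)/(-2966327) + 3233484/D = √((-2140)² + 2118²)/(-2966327) + 3233484/(-53626128/2553625) = √(4579600 + 4485924)*(-1/2966327) + 3233484*(-2553625/53626128) = √9065524*(-1/2966327) - 688092131625/4468844 = (2*√2266381)*(-1/2966327) - 688092131625/4468844 = -2*√2266381/2966327 - 688092131625/4468844 = -688092131625/4468844 - 2*√2266381/2966327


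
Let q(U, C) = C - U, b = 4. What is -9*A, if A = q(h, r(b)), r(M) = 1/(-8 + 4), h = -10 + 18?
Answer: 297/4 ≈ 74.250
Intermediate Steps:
h = 8
r(M) = -¼ (r(M) = 1/(-4) = -¼)
A = -33/4 (A = -¼ - 1*8 = -¼ - 8 = -33/4 ≈ -8.2500)
-9*A = -9*(-33/4) = 297/4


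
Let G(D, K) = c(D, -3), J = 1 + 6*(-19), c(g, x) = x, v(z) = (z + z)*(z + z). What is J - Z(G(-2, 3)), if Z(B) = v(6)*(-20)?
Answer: 2767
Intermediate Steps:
v(z) = 4*z² (v(z) = (2*z)*(2*z) = 4*z²)
J = -113 (J = 1 - 114 = -113)
G(D, K) = -3
Z(B) = -2880 (Z(B) = (4*6²)*(-20) = (4*36)*(-20) = 144*(-20) = -2880)
J - Z(G(-2, 3)) = -113 - 1*(-2880) = -113 + 2880 = 2767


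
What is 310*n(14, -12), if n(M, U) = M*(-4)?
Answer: -17360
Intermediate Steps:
n(M, U) = -4*M
310*n(14, -12) = 310*(-4*14) = 310*(-56) = -17360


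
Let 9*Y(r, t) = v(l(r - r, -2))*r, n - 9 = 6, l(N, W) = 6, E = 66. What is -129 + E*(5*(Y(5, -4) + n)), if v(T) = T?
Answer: 5921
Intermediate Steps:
n = 15 (n = 9 + 6 = 15)
Y(r, t) = 2*r/3 (Y(r, t) = (6*r)/9 = 2*r/3)
-129 + E*(5*(Y(5, -4) + n)) = -129 + 66*(5*((⅔)*5 + 15)) = -129 + 66*(5*(10/3 + 15)) = -129 + 66*(5*(55/3)) = -129 + 66*(275/3) = -129 + 6050 = 5921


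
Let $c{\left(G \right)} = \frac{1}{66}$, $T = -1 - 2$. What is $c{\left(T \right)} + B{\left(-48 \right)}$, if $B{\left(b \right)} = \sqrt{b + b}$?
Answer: $\frac{1}{66} + 4 i \sqrt{6} \approx 0.015152 + 9.798 i$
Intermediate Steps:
$T = -3$
$c{\left(G \right)} = \frac{1}{66}$
$B{\left(b \right)} = \sqrt{2} \sqrt{b}$ ($B{\left(b \right)} = \sqrt{2 b} = \sqrt{2} \sqrt{b}$)
$c{\left(T \right)} + B{\left(-48 \right)} = \frac{1}{66} + \sqrt{2} \sqrt{-48} = \frac{1}{66} + \sqrt{2} \cdot 4 i \sqrt{3} = \frac{1}{66} + 4 i \sqrt{6}$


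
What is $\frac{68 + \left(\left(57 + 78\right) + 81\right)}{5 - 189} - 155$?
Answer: $- \frac{7201}{46} \approx -156.54$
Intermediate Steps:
$\frac{68 + \left(\left(57 + 78\right) + 81\right)}{5 - 189} - 155 = \frac{68 + \left(135 + 81\right)}{-184} - 155 = \left(68 + 216\right) \left(- \frac{1}{184}\right) - 155 = 284 \left(- \frac{1}{184}\right) - 155 = - \frac{71}{46} - 155 = - \frac{7201}{46}$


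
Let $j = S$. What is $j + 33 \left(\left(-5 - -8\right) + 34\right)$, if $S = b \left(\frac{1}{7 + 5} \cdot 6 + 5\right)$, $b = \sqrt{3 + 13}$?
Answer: $1243$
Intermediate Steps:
$b = 4$ ($b = \sqrt{16} = 4$)
$S = 22$ ($S = 4 \left(\frac{1}{7 + 5} \cdot 6 + 5\right) = 4 \left(\frac{1}{12} \cdot 6 + 5\right) = 4 \left(\frac{1}{2} + 5\right) = 4 \cdot \frac{11}{2} = 22$)
$j = 22$
$j + 33 \left(\left(-5 - -8\right) + 34\right) = 22 + 33 \left(\left(-5 - -8\right) + 34\right) = 22 + 33 \left(\left(-5 + 8\right) + 34\right) = 22 + 33 \left(3 + 34\right) = 22 + 33 \cdot 37 = 22 + 1221 = 1243$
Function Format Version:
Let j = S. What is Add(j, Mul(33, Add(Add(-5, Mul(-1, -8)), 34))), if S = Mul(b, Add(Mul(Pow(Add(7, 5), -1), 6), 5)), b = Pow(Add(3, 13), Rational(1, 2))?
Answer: 1243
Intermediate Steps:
b = 4 (b = Pow(16, Rational(1, 2)) = 4)
S = 22 (S = Mul(4, Add(Mul(Pow(Add(7, 5), -1), 6), 5)) = Mul(4, Add(Mul(Pow(12, -1), 6), 5)) = Mul(4, Add(Mul(Rational(1, 12), 6), 5)) = Mul(4, Add(Rational(1, 2), 5)) = Mul(4, Rational(11, 2)) = 22)
j = 22
Add(j, Mul(33, Add(Add(-5, Mul(-1, -8)), 34))) = Add(22, Mul(33, Add(Add(-5, Mul(-1, -8)), 34))) = Add(22, Mul(33, Add(Add(-5, 8), 34))) = Add(22, Mul(33, Add(3, 34))) = Add(22, Mul(33, 37)) = Add(22, 1221) = 1243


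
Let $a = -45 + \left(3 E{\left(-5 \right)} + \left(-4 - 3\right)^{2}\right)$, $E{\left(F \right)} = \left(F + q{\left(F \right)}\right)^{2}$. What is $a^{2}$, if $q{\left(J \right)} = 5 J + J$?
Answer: $13535041$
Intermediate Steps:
$q{\left(J \right)} = 6 J$
$E{\left(F \right)} = 49 F^{2}$ ($E{\left(F \right)} = \left(F + 6 F\right)^{2} = \left(7 F\right)^{2} = 49 F^{2}$)
$a = 3679$ ($a = -45 + \left(3 \cdot 49 \left(-5\right)^{2} + \left(-4 - 3\right)^{2}\right) = -45 + \left(3 \cdot 49 \cdot 25 + \left(-7\right)^{2}\right) = -45 + \left(3 \cdot 1225 + 49\right) = -45 + \left(3675 + 49\right) = -45 + 3724 = 3679$)
$a^{2} = 3679^{2} = 13535041$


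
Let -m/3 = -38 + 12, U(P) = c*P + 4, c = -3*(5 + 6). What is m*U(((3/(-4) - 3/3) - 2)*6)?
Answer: 58227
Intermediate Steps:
c = -33 (c = -3*11 = -33)
U(P) = 4 - 33*P (U(P) = -33*P + 4 = 4 - 33*P)
m = 78 (m = -3*(-38 + 12) = -3*(-26) = 78)
m*U(((3/(-4) - 3/3) - 2)*6) = 78*(4 - 33*((3/(-4) - 3/3) - 2)*6) = 78*(4 - 33*((3*(-¼) - 3*⅓) - 2)*6) = 78*(4 - 33*((-¾ - 1) - 2)*6) = 78*(4 - 33*(-7/4 - 2)*6) = 78*(4 - (-495)*6/4) = 78*(4 - 33*(-45/2)) = 78*(4 + 1485/2) = 78*(1493/2) = 58227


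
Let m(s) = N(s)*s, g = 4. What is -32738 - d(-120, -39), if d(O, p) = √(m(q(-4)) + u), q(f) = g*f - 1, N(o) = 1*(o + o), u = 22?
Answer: -32738 - 10*√6 ≈ -32763.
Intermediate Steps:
N(o) = 2*o (N(o) = 1*(2*o) = 2*o)
q(f) = -1 + 4*f (q(f) = 4*f - 1 = -1 + 4*f)
m(s) = 2*s² (m(s) = (2*s)*s = 2*s²)
d(O, p) = 10*√6 (d(O, p) = √(2*(-1 + 4*(-4))² + 22) = √(2*(-1 - 16)² + 22) = √(2*(-17)² + 22) = √(2*289 + 22) = √(578 + 22) = √600 = 10*√6)
-32738 - d(-120, -39) = -32738 - 10*√6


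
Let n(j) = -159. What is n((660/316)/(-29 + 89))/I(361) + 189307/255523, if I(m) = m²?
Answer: 24630049390/33300012883 ≈ 0.73964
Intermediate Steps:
n((660/316)/(-29 + 89))/I(361) + 189307/255523 = -159/(361²) + 189307/255523 = -159/130321 + 189307*(1/255523) = -159*1/130321 + 189307/255523 = -159/130321 + 189307/255523 = 24630049390/33300012883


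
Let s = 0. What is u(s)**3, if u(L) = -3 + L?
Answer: -27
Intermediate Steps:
u(s)**3 = (-3 + 0)**3 = (-3)**3 = -27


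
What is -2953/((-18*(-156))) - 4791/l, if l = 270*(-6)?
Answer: 991/520 ≈ 1.9058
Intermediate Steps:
l = -1620
-2953/((-18*(-156))) - 4791/l = -2953/((-18*(-156))) - 4791/(-1620) = -2953/2808 - 4791*(-1/1620) = -2953*1/2808 + 1597/540 = -2953/2808 + 1597/540 = 991/520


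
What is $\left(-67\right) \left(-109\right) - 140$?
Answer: $7163$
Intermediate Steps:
$\left(-67\right) \left(-109\right) - 140 = 7303 - 140 = 7163$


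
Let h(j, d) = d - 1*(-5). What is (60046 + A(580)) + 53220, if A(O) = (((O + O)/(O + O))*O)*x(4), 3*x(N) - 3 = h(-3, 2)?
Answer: 345598/3 ≈ 1.1520e+5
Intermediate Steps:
h(j, d) = 5 + d (h(j, d) = d + 5 = 5 + d)
x(N) = 10/3 (x(N) = 1 + (5 + 2)/3 = 1 + (⅓)*7 = 1 + 7/3 = 10/3)
A(O) = 10*O/3 (A(O) = (((O + O)/(O + O))*O)*(10/3) = (((2*O)/((2*O)))*O)*(10/3) = (((2*O)*(1/(2*O)))*O)*(10/3) = (1*O)*(10/3) = O*(10/3) = 10*O/3)
(60046 + A(580)) + 53220 = (60046 + (10/3)*580) + 53220 = (60046 + 5800/3) + 53220 = 185938/3 + 53220 = 345598/3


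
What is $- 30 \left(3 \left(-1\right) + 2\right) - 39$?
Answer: $-9$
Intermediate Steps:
$- 30 \left(3 \left(-1\right) + 2\right) - 39 = - 30 \left(-3 + 2\right) - 39 = \left(-30\right) \left(-1\right) - 39 = 30 - 39 = -9$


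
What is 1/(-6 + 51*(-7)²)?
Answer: 1/2493 ≈ 0.00040112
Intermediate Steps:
1/(-6 + 51*(-7)²) = 1/(-6 + 51*49) = 1/(-6 + 2499) = 1/2493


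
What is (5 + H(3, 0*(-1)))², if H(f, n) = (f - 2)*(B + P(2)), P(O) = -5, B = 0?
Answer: 0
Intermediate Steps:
H(f, n) = 10 - 5*f (H(f, n) = (f - 2)*(0 - 5) = (-2 + f)*(-5) = 10 - 5*f)
(5 + H(3, 0*(-1)))² = (5 + (10 - 5*3))² = (5 + (10 - 15))² = (5 - 5)² = 0² = 0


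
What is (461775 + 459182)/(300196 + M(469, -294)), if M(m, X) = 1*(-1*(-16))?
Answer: 920957/300212 ≈ 3.0677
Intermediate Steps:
M(m, X) = 16 (M(m, X) = 1*16 = 16)
(461775 + 459182)/(300196 + M(469, -294)) = (461775 + 459182)/(300196 + 16) = 920957/300212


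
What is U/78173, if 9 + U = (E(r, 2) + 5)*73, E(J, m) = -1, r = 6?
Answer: 283/78173 ≈ 0.0036202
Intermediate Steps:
U = 283 (U = -9 + (-1 + 5)*73 = -9 + 4*73 = -9 + 292 = 283)
U/78173 = 283/78173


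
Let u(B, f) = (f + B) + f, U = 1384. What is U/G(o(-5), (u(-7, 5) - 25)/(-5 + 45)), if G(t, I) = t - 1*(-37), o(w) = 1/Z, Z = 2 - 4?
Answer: 2768/73 ≈ 37.918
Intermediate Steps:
Z = -2
u(B, f) = B + 2*f (u(B, f) = (B + f) + f = B + 2*f)
o(w) = -½ (o(w) = 1/(-2) = -½)
G(t, I) = 37 + t (G(t, I) = t + 37 = 37 + t)
U/G(o(-5), (u(-7, 5) - 25)/(-5 + 45)) = 1384/(37 - ½) = 1384/(73/2) = 1384*(2/73) = 2768/73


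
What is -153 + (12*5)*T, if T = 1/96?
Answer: -1219/8 ≈ -152.38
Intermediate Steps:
T = 1/96 ≈ 0.010417
-153 + (12*5)*T = -153 + (12*5)*(1/96) = -153 + 60*(1/96) = -153 + 5/8 = -1219/8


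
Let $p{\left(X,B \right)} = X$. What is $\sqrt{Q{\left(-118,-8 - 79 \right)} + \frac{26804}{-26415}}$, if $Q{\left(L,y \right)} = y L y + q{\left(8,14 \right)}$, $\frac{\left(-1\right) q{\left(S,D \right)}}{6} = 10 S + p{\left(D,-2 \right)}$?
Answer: $\frac{i \sqrt{69287339780390}}{8805} \approx 945.36 i$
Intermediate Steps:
$q{\left(S,D \right)} = - 60 S - 6 D$ ($q{\left(S,D \right)} = - 6 \left(10 S + D\right) = - 6 \left(D + 10 S\right) = - 60 S - 6 D$)
$Q{\left(L,y \right)} = -564 + L y^{2}$ ($Q{\left(L,y \right)} = y L y - 564 = L y y - 564 = L y^{2} - 564 = -564 + L y^{2}$)
$\sqrt{Q{\left(-118,-8 - 79 \right)} + \frac{26804}{-26415}} = \sqrt{\left(-564 - 118 \left(-8 - 79\right)^{2}\right) + \frac{26804}{-26415}} = \sqrt{\left(-564 - 118 \left(-8 - 79\right)^{2}\right) + 26804 \left(- \frac{1}{26415}\right)} = \sqrt{\left(-564 - 118 \left(-87\right)^{2}\right) - \frac{26804}{26415}} = \sqrt{\left(-564 - 893142\right) - \frac{26804}{26415}} = \sqrt{-893706 - \frac{26804}{26415}} = \sqrt{- \frac{23607270794}{26415}} = \frac{i \sqrt{69287339780390}}{8805}$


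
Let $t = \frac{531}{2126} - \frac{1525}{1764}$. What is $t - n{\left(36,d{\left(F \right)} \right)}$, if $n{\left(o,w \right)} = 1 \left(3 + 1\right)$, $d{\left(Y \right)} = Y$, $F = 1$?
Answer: $- \frac{8653261}{1875132} \approx -4.6147$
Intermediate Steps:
$t = - \frac{1152733}{1875132}$ ($t = 531 \cdot \frac{1}{2126} - \frac{1525}{1764} = \frac{531}{2126} - \frac{1525}{1764} = - \frac{1152733}{1875132} \approx -0.61475$)
$n{\left(o,w \right)} = 4$ ($n{\left(o,w \right)} = 1 \cdot 4 = 4$)
$t - n{\left(36,d{\left(F \right)} \right)} = - \frac{1152733}{1875132} - 4 = - \frac{8653261}{1875132}$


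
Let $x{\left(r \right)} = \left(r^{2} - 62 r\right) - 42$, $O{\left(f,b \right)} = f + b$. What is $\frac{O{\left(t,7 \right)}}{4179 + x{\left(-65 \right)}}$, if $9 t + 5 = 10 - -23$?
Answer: $\frac{91}{111528} \approx 0.00081594$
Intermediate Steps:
$t = \frac{28}{9}$ ($t = - \frac{5}{9} + \frac{10 - -23}{9} = - \frac{5}{9} + \frac{10 + 23}{9} = - \frac{5}{9} + \frac{1}{9} \cdot 33 = - \frac{5}{9} + \frac{11}{3} = \frac{28}{9} \approx 3.1111$)
$O{\left(f,b \right)} = b + f$
$x{\left(r \right)} = -42 + r^{2} - 62 r$
$\frac{O{\left(t,7 \right)}}{4179 + x{\left(-65 \right)}} = \frac{7 + \frac{28}{9}}{4179 - \left(-3988 - 4225\right)} = \frac{91}{9 \left(4179 + \left(-42 + 4225 + 4030\right)\right)} = \frac{91}{9 \left(4179 + 8213\right)} = \frac{91}{9 \cdot 12392} = \frac{91}{9} \cdot \frac{1}{12392} = \frac{91}{111528}$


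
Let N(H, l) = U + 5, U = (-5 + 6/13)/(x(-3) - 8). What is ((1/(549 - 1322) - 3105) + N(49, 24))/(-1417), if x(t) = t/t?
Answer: 218017784/99676031 ≈ 2.1873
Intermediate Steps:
x(t) = 1
U = 59/91 (U = (-5 + 6/13)/(1 - 8) = (-5 + 6*(1/13))/(-7) = (-5 + 6/13)*(-⅐) = -59/13*(-⅐) = 59/91 ≈ 0.64835)
N(H, l) = 514/91 (N(H, l) = 59/91 + 5 = 514/91)
((1/(549 - 1322) - 3105) + N(49, 24))/(-1417) = ((1/(549 - 1322) - 3105) + 514/91)/(-1417) = ((1/(-773) - 3105) + 514/91)*(-1/1417) = ((-1/773 - 3105) + 514/91)*(-1/1417) = (-2400166/773 + 514/91)*(-1/1417) = -218017784/70343*(-1/1417) = 218017784/99676031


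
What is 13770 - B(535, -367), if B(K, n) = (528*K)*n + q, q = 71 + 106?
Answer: 103683753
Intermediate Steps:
q = 177
B(K, n) = 177 + 528*K*n (B(K, n) = (528*K)*n + 177 = 528*K*n + 177 = 177 + 528*K*n)
13770 - B(535, -367) = 13770 - (177 + 528*535*(-367)) = 13770 - (177 - 103670160) = 13770 - 1*(-103669983) = 13770 + 103669983 = 103683753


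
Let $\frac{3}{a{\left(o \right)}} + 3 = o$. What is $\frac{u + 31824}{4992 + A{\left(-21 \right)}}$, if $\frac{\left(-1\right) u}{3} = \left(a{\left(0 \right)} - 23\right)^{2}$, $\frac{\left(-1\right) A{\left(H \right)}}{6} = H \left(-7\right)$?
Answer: $\frac{5016}{685} \approx 7.3226$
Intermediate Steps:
$a{\left(o \right)} = \frac{3}{-3 + o}$
$A{\left(H \right)} = 42 H$ ($A{\left(H \right)} = - 6 H \left(-7\right) = - 6 \left(- 7 H\right) = 42 H$)
$u = -1728$ ($u = - 3 \left(\frac{3}{-3 + 0} - 23\right)^{2} = - 3 \left(\frac{3}{-3} - 23\right)^{2} = - 3 \left(3 \left(- \frac{1}{3}\right) - 23\right)^{2} = - 3 \left(-1 - 23\right)^{2} = - 3 \left(-24\right)^{2} = \left(-3\right) 576 = -1728$)
$\frac{u + 31824}{4992 + A{\left(-21 \right)}} = \frac{-1728 + 31824}{4992 + 42 \left(-21\right)} = \frac{30096}{4992 - 882} = \frac{30096}{4110} = 30096 \cdot \frac{1}{4110} = \frac{5016}{685}$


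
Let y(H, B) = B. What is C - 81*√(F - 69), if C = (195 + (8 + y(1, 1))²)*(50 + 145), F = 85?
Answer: 53496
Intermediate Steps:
C = 53820 (C = (195 + (8 + 1)²)*(50 + 145) = (195 + 9²)*195 = (195 + 81)*195 = 276*195 = 53820)
C - 81*√(F - 69) = 53820 - 81*√(85 - 69) = 53820 - 81*√16 = 53820 - 81*4 = 53820 - 324 = 53496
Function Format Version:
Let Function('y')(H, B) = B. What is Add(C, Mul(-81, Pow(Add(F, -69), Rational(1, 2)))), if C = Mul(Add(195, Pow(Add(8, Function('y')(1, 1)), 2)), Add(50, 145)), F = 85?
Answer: 53496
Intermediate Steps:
C = 53820 (C = Mul(Add(195, Pow(Add(8, 1), 2)), Add(50, 145)) = Mul(Add(195, Pow(9, 2)), 195) = Mul(Add(195, 81), 195) = Mul(276, 195) = 53820)
Add(C, Mul(-81, Pow(Add(F, -69), Rational(1, 2)))) = Add(53820, Mul(-81, Pow(Add(85, -69), Rational(1, 2)))) = Add(53820, Mul(-81, Pow(16, Rational(1, 2)))) = Add(53820, Mul(-81, 4)) = Add(53820, -324) = 53496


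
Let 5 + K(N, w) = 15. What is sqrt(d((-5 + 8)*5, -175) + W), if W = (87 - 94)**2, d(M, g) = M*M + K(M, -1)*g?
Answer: 6*I*sqrt(41) ≈ 38.419*I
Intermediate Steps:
K(N, w) = 10 (K(N, w) = -5 + 15 = 10)
d(M, g) = M**2 + 10*g (d(M, g) = M*M + 10*g = M**2 + 10*g)
W = 49 (W = (-7)**2 = 49)
sqrt(d((-5 + 8)*5, -175) + W) = sqrt((((-5 + 8)*5)**2 + 10*(-175)) + 49) = sqrt(((3*5)**2 - 1750) + 49) = sqrt((15**2 - 1750) + 49) = sqrt((225 - 1750) + 49) = sqrt(-1525 + 49) = sqrt(-1476) = 6*I*sqrt(41)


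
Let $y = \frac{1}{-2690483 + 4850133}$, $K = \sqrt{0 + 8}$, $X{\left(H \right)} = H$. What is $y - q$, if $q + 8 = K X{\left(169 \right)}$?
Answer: $\frac{17277201}{2159650} - 338 \sqrt{2} \approx -470.0$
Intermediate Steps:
$K = 2 \sqrt{2}$ ($K = \sqrt{8} = 2 \sqrt{2} \approx 2.8284$)
$q = -8 + 338 \sqrt{2}$ ($q = -8 + 2 \sqrt{2} \cdot 169 = -8 + 338 \sqrt{2} \approx 470.0$)
$y = \frac{1}{2159650} \approx 4.6304 \cdot 10^{-7}$
$y - q = \frac{1}{2159650} - \left(-8 + 338 \sqrt{2}\right) = \frac{1}{2159650} + \left(8 - 338 \sqrt{2}\right) = \frac{17277201}{2159650} - 338 \sqrt{2}$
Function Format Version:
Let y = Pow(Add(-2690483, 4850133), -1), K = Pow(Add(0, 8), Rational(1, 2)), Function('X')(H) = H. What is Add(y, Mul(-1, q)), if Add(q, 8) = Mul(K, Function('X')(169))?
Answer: Add(Rational(17277201, 2159650), Mul(-338, Pow(2, Rational(1, 2)))) ≈ -470.00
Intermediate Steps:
K = Mul(2, Pow(2, Rational(1, 2))) (K = Pow(8, Rational(1, 2)) = Mul(2, Pow(2, Rational(1, 2))) ≈ 2.8284)
q = Add(-8, Mul(338, Pow(2, Rational(1, 2)))) (q = Add(-8, Mul(Mul(2, Pow(2, Rational(1, 2))), 169)) = Add(-8, Mul(338, Pow(2, Rational(1, 2)))) ≈ 470.00)
y = Rational(1, 2159650) (y = Pow(2159650, -1) = Rational(1, 2159650) ≈ 4.6304e-7)
Add(y, Mul(-1, q)) = Add(Rational(1, 2159650), Mul(-1, Add(-8, Mul(338, Pow(2, Rational(1, 2)))))) = Add(Rational(1, 2159650), Add(8, Mul(-338, Pow(2, Rational(1, 2))))) = Add(Rational(17277201, 2159650), Mul(-338, Pow(2, Rational(1, 2))))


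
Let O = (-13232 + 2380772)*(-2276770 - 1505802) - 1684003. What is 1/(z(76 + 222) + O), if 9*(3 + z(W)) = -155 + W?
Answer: -9/80598529771831 ≈ -1.1166e-13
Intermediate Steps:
z(W) = -182/9 + W/9 (z(W) = -3 + (-155 + W)/9 = -3 + (-155/9 + W/9) = -182/9 + W/9)
O = -8955392196883 (O = 2367540*(-3782572) - 1684003 = -8955390512880 - 1684003 = -8955392196883)
1/(z(76 + 222) + O) = 1/((-182/9 + (76 + 222)/9) - 8955392196883) = 1/((-182/9 + (1/9)*298) - 8955392196883) = 1/((-182/9 + 298/9) - 8955392196883) = 1/(116/9 - 8955392196883) = 1/(-80598529771831/9) = -9/80598529771831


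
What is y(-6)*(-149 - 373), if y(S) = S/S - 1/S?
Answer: -609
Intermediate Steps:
y(S) = 1 - 1/S
y(-6)*(-149 - 373) = ((-1 - 6)/(-6))*(-149 - 373) = -1/6*(-7)*(-522) = (7/6)*(-522) = -609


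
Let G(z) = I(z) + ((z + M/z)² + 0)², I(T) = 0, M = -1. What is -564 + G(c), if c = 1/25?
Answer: 151393356876/390625 ≈ 3.8757e+5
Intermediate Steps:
c = 1/25 ≈ 0.040000
G(z) = (z - 1/z)⁴ (G(z) = 0 + ((z - 1/z)² + 0)² = 0 + ((z - 1/z)²)² = 0 + (z - 1/z)⁴ = (z - 1/z)⁴)
-564 + G(c) = -564 + (-1 + (1/25)²)⁴/25⁻⁴ = -564 + 390625*(-1 + 1/625)⁴ = -564 + 390625*(-624/625)⁴ = -564 + 390625*(151613669376/152587890625) = -564 + 151613669376/390625 = 151393356876/390625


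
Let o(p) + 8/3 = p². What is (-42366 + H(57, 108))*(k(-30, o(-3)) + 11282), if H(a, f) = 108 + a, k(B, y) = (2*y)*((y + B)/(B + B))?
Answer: -4763225307/10 ≈ -4.7632e+8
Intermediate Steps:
o(p) = -8/3 + p²
k(B, y) = y*(B + y)/B (k(B, y) = (2*y)*((B + y)/((2*B))) = (2*y)*((B + y)*(1/(2*B))) = (2*y)*((B + y)/(2*B)) = y*(B + y)/B)
(-42366 + H(57, 108))*(k(-30, o(-3)) + 11282) = (-42366 + (108 + 57))*((-8/3 + (-3)²)*(-30 + (-8/3 + (-3)²))/(-30) + 11282) = (-42366 + 165)*((-8/3 + 9)*(-1/30)*(-30 + (-8/3 + 9)) + 11282) = -42201*((19/3)*(-1/30)*(-30 + 19/3) + 11282) = -42201*((19/3)*(-1/30)*(-71/3) + 11282) = -42201*(1349/270 + 11282) = -42201*3047489/270 = -4763225307/10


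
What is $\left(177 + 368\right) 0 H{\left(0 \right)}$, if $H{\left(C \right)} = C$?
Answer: $0$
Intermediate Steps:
$\left(177 + 368\right) 0 H{\left(0 \right)} = \left(177 + 368\right) 0 \cdot 0 = 545 \cdot 0 = 0$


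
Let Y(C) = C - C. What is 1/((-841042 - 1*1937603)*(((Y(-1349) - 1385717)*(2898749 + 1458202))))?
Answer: 1/16776072157501945215 ≈ 5.9609e-20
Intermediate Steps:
Y(C) = 0
1/((-841042 - 1*1937603)*(((Y(-1349) - 1385717)*(2898749 + 1458202)))) = 1/((-841042 - 1*1937603)*(((0 - 1385717)*(2898749 + 1458202)))) = 1/((-841042 - 1937603)*((-1385717*4356951))) = 1/(-2778645*(-6037501068867)) = -1/2778645*(-1/6037501068867) = 1/16776072157501945215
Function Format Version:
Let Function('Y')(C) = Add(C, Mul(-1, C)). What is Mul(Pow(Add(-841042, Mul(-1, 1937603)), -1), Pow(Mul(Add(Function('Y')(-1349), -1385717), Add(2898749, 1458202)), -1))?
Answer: Rational(1, 16776072157501945215) ≈ 5.9609e-20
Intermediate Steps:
Function('Y')(C) = 0
Mul(Pow(Add(-841042, Mul(-1, 1937603)), -1), Pow(Mul(Add(Function('Y')(-1349), -1385717), Add(2898749, 1458202)), -1)) = Mul(Pow(Add(-841042, Mul(-1, 1937603)), -1), Pow(Mul(Add(0, -1385717), Add(2898749, 1458202)), -1)) = Mul(Pow(Add(-841042, -1937603), -1), Pow(Mul(-1385717, 4356951), -1)) = Mul(Pow(-2778645, -1), Pow(-6037501068867, -1)) = Mul(Rational(-1, 2778645), Rational(-1, 6037501068867)) = Rational(1, 16776072157501945215)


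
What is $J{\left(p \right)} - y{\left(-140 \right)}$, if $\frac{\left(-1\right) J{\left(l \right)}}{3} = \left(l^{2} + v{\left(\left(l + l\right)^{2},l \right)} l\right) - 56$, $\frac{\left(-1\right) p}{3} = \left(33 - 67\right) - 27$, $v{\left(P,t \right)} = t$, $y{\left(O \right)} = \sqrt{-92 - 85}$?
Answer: $-200766 - i \sqrt{177} \approx -2.0077 \cdot 10^{5} - 13.304 i$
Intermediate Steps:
$y{\left(O \right)} = i \sqrt{177}$ ($y{\left(O \right)} = \sqrt{-177} = i \sqrt{177}$)
$p = 183$ ($p = - 3 \left(\left(33 - 67\right) - 27\right) = - 3 \left(-34 - 27\right) = \left(-3\right) \left(-61\right) = 183$)
$J{\left(l \right)} = 168 - 6 l^{2}$ ($J{\left(l \right)} = - 3 \left(\left(l^{2} + l l\right) - 56\right) = - 3 \left(\left(l^{2} + l^{2}\right) - 56\right) = - 3 \left(2 l^{2} - 56\right) = - 3 \left(-56 + 2 l^{2}\right) = 168 - 6 l^{2}$)
$J{\left(p \right)} - y{\left(-140 \right)} = \left(168 - 6 \cdot 183^{2}\right) - i \sqrt{177} = \left(168 - 200934\right) - i \sqrt{177} = -200766 - i \sqrt{177}$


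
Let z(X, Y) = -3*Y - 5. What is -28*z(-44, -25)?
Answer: -1960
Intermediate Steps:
z(X, Y) = -5 - 3*Y
-28*z(-44, -25) = -28*(-5 - 3*(-25)) = -28*(-5 + 75) = -28*70 = -1960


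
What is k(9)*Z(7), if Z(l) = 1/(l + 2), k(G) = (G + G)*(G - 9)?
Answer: 0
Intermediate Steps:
k(G) = 2*G*(-9 + G) (k(G) = (2*G)*(-9 + G) = 2*G*(-9 + G))
Z(l) = 1/(2 + l)
k(9)*Z(7) = (2*9*(-9 + 9))/(2 + 7) = (2*9*0)/9 = 0*(1/9) = 0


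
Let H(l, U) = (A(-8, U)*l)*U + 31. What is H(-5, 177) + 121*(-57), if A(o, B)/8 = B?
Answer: -1260026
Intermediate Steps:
A(o, B) = 8*B
H(l, U) = 31 + 8*l*U² (H(l, U) = ((8*U)*l)*U + 31 = (8*U*l)*U + 31 = 8*l*U² + 31 = 31 + 8*l*U²)
H(-5, 177) + 121*(-57) = (31 + 8*(-5)*177²) + 121*(-57) = (31 + 8*(-5)*31329) - 6897 = (31 - 1253160) - 6897 = -1253129 - 6897 = -1260026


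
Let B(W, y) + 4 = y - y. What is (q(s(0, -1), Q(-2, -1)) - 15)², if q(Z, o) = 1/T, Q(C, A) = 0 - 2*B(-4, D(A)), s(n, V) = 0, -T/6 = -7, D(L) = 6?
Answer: 395641/1764 ≈ 224.29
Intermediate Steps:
T = 42 (T = -6*(-7) = 42)
B(W, y) = -4 (B(W, y) = -4 + (y - y) = -4 + 0 = -4)
Q(C, A) = 8 (Q(C, A) = 0 - 2*(-4) = 0 + 8 = 8)
q(Z, o) = 1/42
(q(s(0, -1), Q(-2, -1)) - 15)² = (1/42 - 15)² = (-629/42)² = 395641/1764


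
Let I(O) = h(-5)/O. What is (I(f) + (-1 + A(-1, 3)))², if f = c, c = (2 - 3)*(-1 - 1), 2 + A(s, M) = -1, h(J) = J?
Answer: 169/4 ≈ 42.250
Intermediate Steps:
A(s, M) = -3 (A(s, M) = -2 - 1 = -3)
c = 2 (c = -1*(-2) = 2)
f = 2
I(O) = -5/O
(I(f) + (-1 + A(-1, 3)))² = (-5/2 + (-1 - 3))² = (-5*½ - 4)² = (-5/2 - 4)² = (-13/2)² = 169/4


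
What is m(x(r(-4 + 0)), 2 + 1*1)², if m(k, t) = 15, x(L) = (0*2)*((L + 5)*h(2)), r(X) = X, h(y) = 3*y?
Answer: 225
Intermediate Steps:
x(L) = 0 (x(L) = (0*2)*((L + 5)*(3*2)) = 0*((5 + L)*6) = 0*(30 + 6*L) = 0)
m(x(r(-4 + 0)), 2 + 1*1)² = 15² = 225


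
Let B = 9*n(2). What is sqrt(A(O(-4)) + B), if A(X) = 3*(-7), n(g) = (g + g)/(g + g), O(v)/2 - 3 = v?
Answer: 2*I*sqrt(3) ≈ 3.4641*I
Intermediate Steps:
O(v) = 6 + 2*v
n(g) = 1 (n(g) = (2*g)/((2*g)) = (2*g)*(1/(2*g)) = 1)
A(X) = -21
B = 9 (B = 9*1 = 9)
sqrt(A(O(-4)) + B) = sqrt(-21 + 9) = sqrt(-12) = 2*I*sqrt(3)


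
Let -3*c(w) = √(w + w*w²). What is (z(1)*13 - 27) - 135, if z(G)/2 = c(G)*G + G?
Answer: -136 - 26*√2/3 ≈ -148.26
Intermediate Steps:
c(w) = -√(w + w³)/3 (c(w) = -√(w + w*w²)/3 = -√(w + w³)/3)
z(G) = 2*G - 2*G*√(G + G³)/3 (z(G) = 2*((-√(G + G³)/3)*G + G) = 2*(-G*√(G + G³)/3 + G) = 2*(G - G*√(G + G³)/3) = 2*G - 2*G*√(G + G³)/3)
(z(1)*13 - 27) - 135 = (((⅔)*1*(3 - √(1*(1 + 1²))))*13 - 27) - 135 = (((⅔)*1*(3 - √(1*(1 + 1))))*13 - 27) - 135 = (((⅔)*1*(3 - √(1*2)))*13 - 27) - 135 = (((⅔)*1*(3 - √2))*13 - 27) - 135 = ((2 - 2*√2/3)*13 - 27) - 135 = ((26 - 26*√2/3) - 27) - 135 = (-1 - 26*√2/3) - 135 = -136 - 26*√2/3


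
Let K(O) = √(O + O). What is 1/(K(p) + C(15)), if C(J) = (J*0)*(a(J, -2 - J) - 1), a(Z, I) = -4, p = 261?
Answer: √58/174 ≈ 0.043769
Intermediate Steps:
K(O) = √2*√O (K(O) = √(2*O) = √2*√O)
C(J) = 0 (C(J) = (J*0)*(-4 - 1) = 0*(-5) = 0)
1/(K(p) + C(15)) = 1/(√2*√261 + 0) = 1/(√2*(3*√29) + 0) = 1/(3*√58 + 0) = 1/(3*√58) = √58/174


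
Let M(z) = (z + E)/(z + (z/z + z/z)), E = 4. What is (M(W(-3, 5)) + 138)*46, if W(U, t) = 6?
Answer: 12811/2 ≈ 6405.5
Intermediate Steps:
M(z) = (4 + z)/(2 + z) (M(z) = (z + 4)/(z + (z/z + z/z)) = (4 + z)/(z + (1 + 1)) = (4 + z)/(z + 2) = (4 + z)/(2 + z))
(M(W(-3, 5)) + 138)*46 = ((4 + 6)/(2 + 6) + 138)*46 = (10/8 + 138)*46 = ((⅛)*10 + 138)*46 = (5/4 + 138)*46 = (557/4)*46 = 12811/2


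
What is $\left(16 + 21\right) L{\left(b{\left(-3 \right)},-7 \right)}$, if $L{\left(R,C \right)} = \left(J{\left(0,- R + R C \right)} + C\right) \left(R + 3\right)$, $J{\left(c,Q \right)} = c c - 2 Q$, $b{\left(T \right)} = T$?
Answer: $0$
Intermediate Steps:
$J{\left(c,Q \right)} = c^{2} - 2 Q$
$L{\left(R,C \right)} = \left(3 + R\right) \left(C + 2 R - 2 C R\right)$ ($L{\left(R,C \right)} = \left(\left(0^{2} - 2 \left(- R + R C\right)\right) + C\right) \left(R + 3\right) = \left(\left(0 - 2 \left(- R + C R\right)\right) + C\right) \left(3 + R\right) = \left(\left(0 - \left(- 2 R + 2 C R\right)\right) + C\right) \left(3 + R\right) = \left(\left(2 R - 2 C R\right) + C\right) \left(3 + R\right) = \left(C + 2 R - 2 C R\right) \left(3 + R\right) = \left(3 + R\right) \left(C + 2 R - 2 C R\right)$)
$\left(16 + 21\right) L{\left(b{\left(-3 \right)},-7 \right)} = \left(16 + 21\right) \left(3 \left(-7\right) - -21 - - 18 \left(-1 - 7\right) + 2 \left(-3\right)^{2} \left(1 - -7\right)\right) = 37 \left(-21 + 21 - \left(-18\right) \left(-8\right) + 2 \cdot 9 \left(1 + 7\right)\right) = 37 \left(-21 + 21 - 144 + 2 \cdot 9 \cdot 8\right) = 37 \left(-21 + 21 - 144 + 144\right) = 37 \cdot 0 = 0$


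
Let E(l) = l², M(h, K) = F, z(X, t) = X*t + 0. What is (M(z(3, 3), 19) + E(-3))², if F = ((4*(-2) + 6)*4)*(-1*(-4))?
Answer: 529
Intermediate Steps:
z(X, t) = X*t
F = -32 (F = ((-8 + 6)*4)*4 = -2*4*4 = -8*4 = -32)
M(h, K) = -32
(M(z(3, 3), 19) + E(-3))² = (-32 + (-3)²)² = (-32 + 9)² = (-23)² = 529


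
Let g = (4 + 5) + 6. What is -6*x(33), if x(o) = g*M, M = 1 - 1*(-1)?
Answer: -180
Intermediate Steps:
M = 2 (M = 1 + 1 = 2)
g = 15 (g = 9 + 6 = 15)
x(o) = 30 (x(o) = 15*2 = 30)
-6*x(33) = -6*30 = -180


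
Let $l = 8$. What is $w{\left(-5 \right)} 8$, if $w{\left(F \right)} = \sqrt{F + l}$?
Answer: $8 \sqrt{3} \approx 13.856$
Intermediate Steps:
$w{\left(F \right)} = \sqrt{8 + F}$ ($w{\left(F \right)} = \sqrt{F + 8} = \sqrt{8 + F}$)
$w{\left(-5 \right)} 8 = \sqrt{8 - 5} \cdot 8 = \sqrt{3} \cdot 8 = 8 \sqrt{3}$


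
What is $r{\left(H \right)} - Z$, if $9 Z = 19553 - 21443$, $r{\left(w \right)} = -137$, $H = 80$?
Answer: $73$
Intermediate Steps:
$Z = -210$ ($Z = \frac{19553 - 21443}{9} = \frac{1}{9} \left(-1890\right) = -210$)
$r{\left(H \right)} - Z = -137 - -210 = -137 + 210 = 73$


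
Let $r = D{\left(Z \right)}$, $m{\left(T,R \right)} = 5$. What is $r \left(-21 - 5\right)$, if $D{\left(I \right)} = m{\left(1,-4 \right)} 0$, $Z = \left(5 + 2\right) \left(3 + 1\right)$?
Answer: $0$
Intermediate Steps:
$Z = 28$ ($Z = 7 \cdot 4 = 28$)
$D{\left(I \right)} = 0$ ($D{\left(I \right)} = 5 \cdot 0 = 0$)
$r = 0$
$r \left(-21 - 5\right) = 0 \left(-21 - 5\right) = 0 \left(-26\right) = 0$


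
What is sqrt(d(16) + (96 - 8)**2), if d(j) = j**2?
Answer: 40*sqrt(5) ≈ 89.443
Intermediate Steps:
sqrt(d(16) + (96 - 8)**2) = sqrt(16**2 + (96 - 8)**2) = sqrt(256 + 88**2) = sqrt(256 + 7744) = sqrt(8000) = 40*sqrt(5)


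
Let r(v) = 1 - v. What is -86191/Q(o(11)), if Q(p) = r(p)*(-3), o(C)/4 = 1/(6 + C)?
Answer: 1465247/39 ≈ 37570.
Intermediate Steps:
o(C) = 4/(6 + C)
Q(p) = -3 + 3*p (Q(p) = (1 - p)*(-3) = -3 + 3*p)
-86191/Q(o(11)) = -86191/(-3 + 3*(4/(6 + 11))) = -86191/(-3 + 3*(4/17)) = -86191/(-3 + 12/17) = -86191/(-39/17) = -86191*(-17/39) = 1465247/39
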